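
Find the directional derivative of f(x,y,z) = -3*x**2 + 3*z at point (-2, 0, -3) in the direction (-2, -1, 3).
-15*sqrt(14)/14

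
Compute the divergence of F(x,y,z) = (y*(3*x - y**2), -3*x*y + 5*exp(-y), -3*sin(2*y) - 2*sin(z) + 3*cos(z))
-3*x + 3*y - 3*sin(z) - 2*cos(z) - 5*exp(-y)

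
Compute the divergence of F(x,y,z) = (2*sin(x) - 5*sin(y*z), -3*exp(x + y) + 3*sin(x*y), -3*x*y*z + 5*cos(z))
-3*x*y + 3*x*cos(x*y) - 3*exp(x + y) - 5*sin(z) + 2*cos(x)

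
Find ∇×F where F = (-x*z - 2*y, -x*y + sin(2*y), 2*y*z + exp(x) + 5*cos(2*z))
(2*z, -x - exp(x), 2 - y)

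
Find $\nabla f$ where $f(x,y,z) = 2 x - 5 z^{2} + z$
(2, 0, 1 - 10*z)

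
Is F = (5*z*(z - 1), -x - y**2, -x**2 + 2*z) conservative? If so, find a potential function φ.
No, ∇×F = (0, 2*x + 10*z - 5, -1) ≠ 0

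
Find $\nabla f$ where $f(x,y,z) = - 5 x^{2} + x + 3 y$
(1 - 10*x, 3, 0)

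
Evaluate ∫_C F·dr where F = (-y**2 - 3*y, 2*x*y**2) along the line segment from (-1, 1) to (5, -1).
-14/3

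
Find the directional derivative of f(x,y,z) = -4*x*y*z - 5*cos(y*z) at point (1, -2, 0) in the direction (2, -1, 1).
4*sqrt(6)/3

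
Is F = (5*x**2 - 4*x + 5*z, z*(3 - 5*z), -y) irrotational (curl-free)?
No, ∇×F = (10*z - 4, 5, 0)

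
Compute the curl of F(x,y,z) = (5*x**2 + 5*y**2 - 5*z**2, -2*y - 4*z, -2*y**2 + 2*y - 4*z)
(6 - 4*y, -10*z, -10*y)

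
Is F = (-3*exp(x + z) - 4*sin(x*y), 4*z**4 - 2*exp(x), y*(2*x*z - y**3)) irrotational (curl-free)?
No, ∇×F = (2*x*z - 4*y**3 - 16*z**3, -2*y*z - 3*exp(x + z), 4*x*cos(x*y) - 2*exp(x))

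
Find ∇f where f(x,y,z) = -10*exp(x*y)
(-10*y*exp(x*y), -10*x*exp(x*y), 0)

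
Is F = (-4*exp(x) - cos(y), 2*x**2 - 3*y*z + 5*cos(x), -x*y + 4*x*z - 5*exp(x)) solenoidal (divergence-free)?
No, ∇·F = 4*x - 3*z - 4*exp(x)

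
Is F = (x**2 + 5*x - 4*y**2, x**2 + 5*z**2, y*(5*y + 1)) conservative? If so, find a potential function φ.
No, ∇×F = (10*y - 10*z + 1, 0, 2*x + 8*y) ≠ 0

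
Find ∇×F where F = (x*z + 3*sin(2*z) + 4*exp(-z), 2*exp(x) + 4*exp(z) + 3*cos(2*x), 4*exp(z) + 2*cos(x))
(-4*exp(z), x + 2*sin(x) + 6*cos(2*z) - 4*exp(-z), 2*exp(x) - 6*sin(2*x))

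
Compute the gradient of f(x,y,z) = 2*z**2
(0, 0, 4*z)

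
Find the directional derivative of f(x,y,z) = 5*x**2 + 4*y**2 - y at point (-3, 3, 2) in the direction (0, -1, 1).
-23*sqrt(2)/2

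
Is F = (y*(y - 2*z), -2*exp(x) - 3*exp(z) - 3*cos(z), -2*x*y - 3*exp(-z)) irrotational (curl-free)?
No, ∇×F = (-2*x + 3*exp(z) - 3*sin(z), 0, -2*y + 2*z - 2*exp(x))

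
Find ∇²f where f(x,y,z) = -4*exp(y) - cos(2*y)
-4*exp(y) + 4*cos(2*y)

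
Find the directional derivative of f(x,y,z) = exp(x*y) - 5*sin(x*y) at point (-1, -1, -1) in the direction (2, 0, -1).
2*sqrt(5)*(-E + 5*cos(1))/5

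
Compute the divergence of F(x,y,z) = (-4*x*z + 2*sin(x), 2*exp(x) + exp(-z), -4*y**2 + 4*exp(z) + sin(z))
-4*z + 4*exp(z) + 2*cos(x) + cos(z)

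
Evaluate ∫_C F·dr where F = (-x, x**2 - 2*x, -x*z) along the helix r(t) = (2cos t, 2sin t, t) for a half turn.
4 - 4*pi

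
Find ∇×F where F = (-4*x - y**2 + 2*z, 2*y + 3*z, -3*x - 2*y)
(-5, 5, 2*y)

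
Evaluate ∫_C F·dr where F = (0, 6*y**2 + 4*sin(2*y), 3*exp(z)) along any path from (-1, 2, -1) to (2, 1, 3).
-14 + 2*cos(4) - 3*exp(-1) - 2*cos(2) + 3*exp(3)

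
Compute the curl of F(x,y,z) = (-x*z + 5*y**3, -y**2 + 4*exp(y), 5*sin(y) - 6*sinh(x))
(5*cos(y), -x + 6*cosh(x), -15*y**2)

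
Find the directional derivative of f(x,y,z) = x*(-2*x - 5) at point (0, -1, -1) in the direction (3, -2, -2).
-15*sqrt(17)/17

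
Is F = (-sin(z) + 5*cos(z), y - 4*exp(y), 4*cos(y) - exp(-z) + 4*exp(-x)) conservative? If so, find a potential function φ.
No, ∇×F = (-4*sin(y), -5*sin(z) - cos(z) + 4*exp(-x), 0) ≠ 0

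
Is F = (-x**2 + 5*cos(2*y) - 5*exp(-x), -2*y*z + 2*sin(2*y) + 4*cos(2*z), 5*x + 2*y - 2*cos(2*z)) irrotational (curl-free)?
No, ∇×F = (2*y + 8*sin(2*z) + 2, -5, 10*sin(2*y))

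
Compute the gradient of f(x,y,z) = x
(1, 0, 0)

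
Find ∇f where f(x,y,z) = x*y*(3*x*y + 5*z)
(y*(6*x*y + 5*z), x*(6*x*y + 5*z), 5*x*y)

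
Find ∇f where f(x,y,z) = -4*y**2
(0, -8*y, 0)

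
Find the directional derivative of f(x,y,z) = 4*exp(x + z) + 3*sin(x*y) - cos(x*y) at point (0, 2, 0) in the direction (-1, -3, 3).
2*sqrt(19)/19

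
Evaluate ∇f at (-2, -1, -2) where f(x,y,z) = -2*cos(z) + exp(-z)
(0, 0, -exp(2) - 2*sin(2))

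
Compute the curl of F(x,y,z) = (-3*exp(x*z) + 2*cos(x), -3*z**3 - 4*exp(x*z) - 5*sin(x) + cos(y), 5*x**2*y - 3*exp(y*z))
(5*x**2 + 4*x*exp(x*z) + 9*z**2 - 3*z*exp(y*z), x*(-10*y - 3*exp(x*z)), -4*z*exp(x*z) - 5*cos(x))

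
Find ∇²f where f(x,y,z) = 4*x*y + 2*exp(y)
2*exp(y)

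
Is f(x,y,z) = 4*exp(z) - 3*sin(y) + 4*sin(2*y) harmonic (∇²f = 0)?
No, ∇²f = 4*exp(z) + 3*sin(y) - 16*sin(2*y)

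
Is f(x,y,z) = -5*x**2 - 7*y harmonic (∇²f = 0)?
No, ∇²f = -10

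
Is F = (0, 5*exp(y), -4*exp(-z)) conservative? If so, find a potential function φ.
Yes, F is conservative. φ = 5*exp(y) + 4*exp(-z)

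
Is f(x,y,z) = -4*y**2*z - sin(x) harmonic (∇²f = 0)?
No, ∇²f = -8*z + sin(x)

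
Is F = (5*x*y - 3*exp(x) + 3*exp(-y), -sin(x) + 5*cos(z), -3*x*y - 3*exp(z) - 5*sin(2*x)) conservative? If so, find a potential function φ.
No, ∇×F = (-3*x + 5*sin(z), 3*y + 10*cos(2*x), -5*x - cos(x) + 3*exp(-y)) ≠ 0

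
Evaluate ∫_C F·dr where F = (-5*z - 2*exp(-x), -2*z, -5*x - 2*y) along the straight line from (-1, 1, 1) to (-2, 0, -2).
-23 - 2*E + 2*exp(2)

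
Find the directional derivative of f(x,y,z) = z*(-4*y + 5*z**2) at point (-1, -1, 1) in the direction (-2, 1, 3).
53*sqrt(14)/14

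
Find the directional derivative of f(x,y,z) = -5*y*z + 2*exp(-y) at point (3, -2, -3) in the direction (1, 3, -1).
sqrt(11)*(35 - 6*exp(2))/11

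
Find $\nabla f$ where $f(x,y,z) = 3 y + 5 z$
(0, 3, 5)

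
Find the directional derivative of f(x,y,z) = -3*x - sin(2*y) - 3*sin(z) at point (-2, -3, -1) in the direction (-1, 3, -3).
3*sqrt(19)*(-2*cos(6) + 1 + 3*cos(1))/19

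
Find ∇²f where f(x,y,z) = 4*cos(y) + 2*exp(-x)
-4*cos(y) + 2*exp(-x)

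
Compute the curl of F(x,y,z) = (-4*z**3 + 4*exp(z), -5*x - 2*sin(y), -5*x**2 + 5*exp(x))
(0, 10*x - 12*z**2 - 5*exp(x) + 4*exp(z), -5)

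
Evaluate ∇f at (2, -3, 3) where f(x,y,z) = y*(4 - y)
(0, 10, 0)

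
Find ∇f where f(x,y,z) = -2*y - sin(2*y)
(0, -4*cos(y)**2, 0)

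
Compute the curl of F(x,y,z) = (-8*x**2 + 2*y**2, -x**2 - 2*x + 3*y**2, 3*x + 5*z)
(0, -3, -2*x - 4*y - 2)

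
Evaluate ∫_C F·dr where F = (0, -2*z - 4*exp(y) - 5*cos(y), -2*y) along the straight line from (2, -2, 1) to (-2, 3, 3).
-4*exp(3) - 22 - 5*sin(2) - 5*sin(3) + 4*exp(-2)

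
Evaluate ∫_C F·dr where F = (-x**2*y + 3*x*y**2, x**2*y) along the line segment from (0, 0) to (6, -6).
1620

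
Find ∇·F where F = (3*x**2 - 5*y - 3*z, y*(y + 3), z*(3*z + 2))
6*x + 2*y + 6*z + 5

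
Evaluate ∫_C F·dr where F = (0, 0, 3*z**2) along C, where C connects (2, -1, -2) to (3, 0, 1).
9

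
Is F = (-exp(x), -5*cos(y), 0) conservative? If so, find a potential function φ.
Yes, F is conservative. φ = -exp(x) - 5*sin(y)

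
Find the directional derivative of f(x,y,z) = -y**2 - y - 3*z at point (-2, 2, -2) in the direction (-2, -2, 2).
2*sqrt(3)/3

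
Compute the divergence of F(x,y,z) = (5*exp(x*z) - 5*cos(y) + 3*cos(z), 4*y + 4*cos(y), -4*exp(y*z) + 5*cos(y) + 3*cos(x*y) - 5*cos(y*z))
-4*y*exp(y*z) + 5*y*sin(y*z) + 5*z*exp(x*z) - 4*sin(y) + 4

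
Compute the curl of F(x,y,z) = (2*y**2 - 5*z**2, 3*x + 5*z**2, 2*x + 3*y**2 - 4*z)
(6*y - 10*z, -10*z - 2, 3 - 4*y)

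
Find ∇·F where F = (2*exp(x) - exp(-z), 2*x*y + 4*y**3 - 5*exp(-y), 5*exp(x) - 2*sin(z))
(2*(x + 6*y**2 + exp(x) - cos(z))*exp(y) + 5)*exp(-y)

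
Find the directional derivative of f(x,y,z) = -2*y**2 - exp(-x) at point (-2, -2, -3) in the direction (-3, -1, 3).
sqrt(19)*(-3*exp(2) - 8)/19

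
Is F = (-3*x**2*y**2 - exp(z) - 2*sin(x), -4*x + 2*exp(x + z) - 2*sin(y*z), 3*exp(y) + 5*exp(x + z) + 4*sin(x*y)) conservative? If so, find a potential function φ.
No, ∇×F = (4*x*cos(x*y) + 2*y*cos(y*z) + 3*exp(y) - 2*exp(x + z), -4*y*cos(x*y) - exp(z) - 5*exp(x + z), 6*x**2*y + 2*exp(x + z) - 4) ≠ 0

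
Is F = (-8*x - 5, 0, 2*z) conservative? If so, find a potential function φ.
Yes, F is conservative. φ = -4*x**2 - 5*x + z**2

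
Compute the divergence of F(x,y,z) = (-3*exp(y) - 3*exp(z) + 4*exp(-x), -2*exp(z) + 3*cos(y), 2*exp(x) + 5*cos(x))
-3*sin(y) - 4*exp(-x)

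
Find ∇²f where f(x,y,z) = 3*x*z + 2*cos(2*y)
-8*cos(2*y)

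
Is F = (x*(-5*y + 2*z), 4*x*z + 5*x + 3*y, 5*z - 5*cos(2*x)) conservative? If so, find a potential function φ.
No, ∇×F = (-4*x, 2*x - 10*sin(2*x), 5*x + 4*z + 5) ≠ 0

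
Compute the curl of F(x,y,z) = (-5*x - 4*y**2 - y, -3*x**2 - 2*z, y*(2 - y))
(4 - 2*y, 0, -6*x + 8*y + 1)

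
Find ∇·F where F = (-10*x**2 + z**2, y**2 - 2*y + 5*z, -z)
-20*x + 2*y - 3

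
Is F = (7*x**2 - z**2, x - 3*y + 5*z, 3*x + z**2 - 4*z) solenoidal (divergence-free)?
No, ∇·F = 14*x + 2*z - 7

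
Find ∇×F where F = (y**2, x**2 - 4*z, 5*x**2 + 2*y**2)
(4*y + 4, -10*x, 2*x - 2*y)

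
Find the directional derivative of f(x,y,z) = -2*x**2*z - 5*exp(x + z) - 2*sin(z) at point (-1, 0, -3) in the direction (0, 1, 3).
3*sqrt(10)*(-5 - 2*(cos(3) + 1)*exp(4))*exp(-4)/10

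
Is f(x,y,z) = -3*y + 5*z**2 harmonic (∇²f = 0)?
No, ∇²f = 10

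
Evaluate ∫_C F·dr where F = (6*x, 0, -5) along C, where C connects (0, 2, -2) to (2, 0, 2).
-8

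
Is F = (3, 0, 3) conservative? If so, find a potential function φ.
Yes, F is conservative. φ = 3*x + 3*z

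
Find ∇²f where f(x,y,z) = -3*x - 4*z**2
-8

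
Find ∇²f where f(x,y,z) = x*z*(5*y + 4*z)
8*x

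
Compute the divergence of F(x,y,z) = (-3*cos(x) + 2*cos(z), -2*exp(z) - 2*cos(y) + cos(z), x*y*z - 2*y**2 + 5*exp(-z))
x*y + 3*sin(x) + 2*sin(y) - 5*exp(-z)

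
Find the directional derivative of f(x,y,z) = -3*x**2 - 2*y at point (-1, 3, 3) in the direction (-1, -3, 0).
0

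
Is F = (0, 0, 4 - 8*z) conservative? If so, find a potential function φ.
Yes, F is conservative. φ = 4*z*(1 - z)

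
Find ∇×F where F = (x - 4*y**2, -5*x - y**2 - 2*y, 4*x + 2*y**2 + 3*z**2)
(4*y, -4, 8*y - 5)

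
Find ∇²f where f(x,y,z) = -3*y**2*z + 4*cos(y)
-6*z - 4*cos(y)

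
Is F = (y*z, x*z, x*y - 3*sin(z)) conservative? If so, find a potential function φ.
Yes, F is conservative. φ = x*y*z + 3*cos(z)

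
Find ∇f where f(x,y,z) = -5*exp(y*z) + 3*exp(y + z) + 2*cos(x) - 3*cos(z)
(-2*sin(x), -5*z*exp(y*z) + 3*exp(y + z), -5*y*exp(y*z) + 3*exp(y + z) + 3*sin(z))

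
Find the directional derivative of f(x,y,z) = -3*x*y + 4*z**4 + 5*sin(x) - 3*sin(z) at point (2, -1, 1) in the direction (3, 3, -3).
sqrt(3)*(-19 + 5*cos(2) + 3*cos(1))/3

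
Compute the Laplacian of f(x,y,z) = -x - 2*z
0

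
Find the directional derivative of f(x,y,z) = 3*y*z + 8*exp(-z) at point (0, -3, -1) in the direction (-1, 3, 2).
sqrt(14)*(-16*E - 27)/14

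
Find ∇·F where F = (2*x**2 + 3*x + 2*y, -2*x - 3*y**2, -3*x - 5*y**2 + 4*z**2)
4*x - 6*y + 8*z + 3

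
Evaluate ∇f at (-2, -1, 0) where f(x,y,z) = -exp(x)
(-exp(-2), 0, 0)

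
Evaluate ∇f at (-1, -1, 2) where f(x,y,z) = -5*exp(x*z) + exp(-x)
((-exp(3) - 10)*exp(-2), 0, 5*exp(-2))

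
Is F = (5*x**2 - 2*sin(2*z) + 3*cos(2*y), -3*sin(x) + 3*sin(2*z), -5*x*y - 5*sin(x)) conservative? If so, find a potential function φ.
No, ∇×F = (-5*x - 6*cos(2*z), 5*y + 5*cos(x) - 4*cos(2*z), 6*sin(2*y) - 3*cos(x)) ≠ 0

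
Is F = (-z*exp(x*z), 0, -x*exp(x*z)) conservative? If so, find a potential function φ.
Yes, F is conservative. φ = -exp(x*z)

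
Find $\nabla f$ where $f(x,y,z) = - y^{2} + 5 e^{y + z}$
(0, -2*y + 5*exp(y + z), 5*exp(y + z))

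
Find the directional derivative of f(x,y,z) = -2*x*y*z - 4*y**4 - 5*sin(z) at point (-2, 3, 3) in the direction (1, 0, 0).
-18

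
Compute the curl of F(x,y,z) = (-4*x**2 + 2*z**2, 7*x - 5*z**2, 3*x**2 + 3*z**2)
(10*z, -6*x + 4*z, 7)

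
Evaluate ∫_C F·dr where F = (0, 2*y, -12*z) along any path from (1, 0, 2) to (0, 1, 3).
-29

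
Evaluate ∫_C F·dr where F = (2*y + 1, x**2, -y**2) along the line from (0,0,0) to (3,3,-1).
24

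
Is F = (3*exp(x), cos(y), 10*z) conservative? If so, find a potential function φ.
Yes, F is conservative. φ = 5*z**2 + 3*exp(x) + sin(y)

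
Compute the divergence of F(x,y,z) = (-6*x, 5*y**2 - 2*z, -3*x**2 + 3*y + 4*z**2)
10*y + 8*z - 6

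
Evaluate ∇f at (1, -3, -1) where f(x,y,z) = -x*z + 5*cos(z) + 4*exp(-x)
(1 - 4*exp(-1), 0, -1 + 5*sin(1))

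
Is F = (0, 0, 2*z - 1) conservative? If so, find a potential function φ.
Yes, F is conservative. φ = z*(z - 1)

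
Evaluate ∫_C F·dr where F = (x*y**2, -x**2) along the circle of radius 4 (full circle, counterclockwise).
0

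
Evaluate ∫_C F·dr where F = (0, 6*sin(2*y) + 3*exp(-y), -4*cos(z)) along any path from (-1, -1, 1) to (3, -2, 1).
-3*exp(2) + 3*cos(2) - 3*cos(4) + 3*E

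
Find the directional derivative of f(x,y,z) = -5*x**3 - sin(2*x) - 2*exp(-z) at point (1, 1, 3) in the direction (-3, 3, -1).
sqrt(19)*(-2 + 3*(2*cos(2) + 15)*exp(3))*exp(-3)/19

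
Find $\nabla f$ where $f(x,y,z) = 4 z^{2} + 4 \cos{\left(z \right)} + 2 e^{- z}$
(0, 0, 8*z - 4*sin(z) - 2*exp(-z))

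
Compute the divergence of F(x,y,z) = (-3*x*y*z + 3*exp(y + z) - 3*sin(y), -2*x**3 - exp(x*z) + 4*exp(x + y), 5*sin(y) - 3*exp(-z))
-3*y*z + 4*exp(x + y) + 3*exp(-z)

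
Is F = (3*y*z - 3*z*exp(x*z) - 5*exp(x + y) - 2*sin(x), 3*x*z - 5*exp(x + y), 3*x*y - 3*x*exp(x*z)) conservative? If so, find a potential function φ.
Yes, F is conservative. φ = 3*x*y*z - 3*exp(x*z) - 5*exp(x + y) + 2*cos(x)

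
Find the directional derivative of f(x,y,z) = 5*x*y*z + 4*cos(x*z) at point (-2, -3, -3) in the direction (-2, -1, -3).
sqrt(14)*(-15 - 24*sin(6)/7)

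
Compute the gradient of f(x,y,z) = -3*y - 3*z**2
(0, -3, -6*z)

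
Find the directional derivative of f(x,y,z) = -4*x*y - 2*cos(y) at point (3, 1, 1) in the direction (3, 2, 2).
4*sqrt(17)*(-9 + sin(1))/17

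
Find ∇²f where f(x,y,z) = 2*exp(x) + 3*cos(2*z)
2*exp(x) - 12*cos(2*z)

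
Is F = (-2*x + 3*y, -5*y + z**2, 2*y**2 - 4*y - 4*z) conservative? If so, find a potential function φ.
No, ∇×F = (4*y - 2*z - 4, 0, -3) ≠ 0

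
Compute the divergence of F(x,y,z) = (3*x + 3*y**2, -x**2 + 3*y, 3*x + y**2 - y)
6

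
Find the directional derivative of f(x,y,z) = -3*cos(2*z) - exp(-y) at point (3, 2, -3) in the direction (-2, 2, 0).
sqrt(2)*exp(-2)/2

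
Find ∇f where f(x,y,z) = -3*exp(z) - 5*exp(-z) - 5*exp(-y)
(0, 5*exp(-y), -3*exp(z) + 5*exp(-z))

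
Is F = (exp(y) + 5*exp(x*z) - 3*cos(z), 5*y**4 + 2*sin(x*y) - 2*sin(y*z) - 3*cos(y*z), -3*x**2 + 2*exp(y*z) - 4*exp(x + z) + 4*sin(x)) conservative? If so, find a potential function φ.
No, ∇×F = (-3*y*sin(y*z) + 2*y*cos(y*z) + 2*z*exp(y*z), 5*x*exp(x*z) + 6*x + 4*exp(x + z) + 3*sin(z) - 4*cos(x), 2*y*cos(x*y) - exp(y)) ≠ 0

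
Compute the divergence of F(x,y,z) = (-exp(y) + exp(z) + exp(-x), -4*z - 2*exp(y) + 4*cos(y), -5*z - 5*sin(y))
-2*exp(y) - 4*sin(y) - 5 - exp(-x)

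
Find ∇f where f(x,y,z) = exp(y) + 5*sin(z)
(0, exp(y), 5*cos(z))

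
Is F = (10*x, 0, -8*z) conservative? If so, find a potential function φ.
Yes, F is conservative. φ = 5*x**2 - 4*z**2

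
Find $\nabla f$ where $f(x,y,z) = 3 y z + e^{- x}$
(-exp(-x), 3*z, 3*y)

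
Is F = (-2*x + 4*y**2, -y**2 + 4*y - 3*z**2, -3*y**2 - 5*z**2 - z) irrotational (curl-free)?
No, ∇×F = (-6*y + 6*z, 0, -8*y)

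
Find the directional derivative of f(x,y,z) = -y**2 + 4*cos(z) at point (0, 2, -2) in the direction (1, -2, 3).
2*sqrt(14)*(2 + 3*sin(2))/7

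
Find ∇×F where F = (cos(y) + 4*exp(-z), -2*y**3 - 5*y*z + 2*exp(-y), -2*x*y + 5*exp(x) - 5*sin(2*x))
(-2*x + 5*y, 2*y - 5*exp(x) + 10*cos(2*x) - 4*exp(-z), sin(y))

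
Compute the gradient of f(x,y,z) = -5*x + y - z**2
(-5, 1, -2*z)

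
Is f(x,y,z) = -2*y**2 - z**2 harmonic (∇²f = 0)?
No, ∇²f = -6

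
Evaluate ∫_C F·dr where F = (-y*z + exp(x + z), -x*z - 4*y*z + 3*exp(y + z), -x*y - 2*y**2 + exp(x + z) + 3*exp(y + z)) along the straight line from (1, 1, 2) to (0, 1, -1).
-4*exp(3) + exp(-1) + 11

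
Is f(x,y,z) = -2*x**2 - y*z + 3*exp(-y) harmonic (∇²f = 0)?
No, ∇²f = -4 + 3*exp(-y)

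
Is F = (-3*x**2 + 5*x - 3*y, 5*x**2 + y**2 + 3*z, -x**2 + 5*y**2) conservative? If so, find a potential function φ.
No, ∇×F = (10*y - 3, 2*x, 10*x + 3) ≠ 0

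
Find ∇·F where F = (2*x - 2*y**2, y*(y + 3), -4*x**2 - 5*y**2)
2*y + 5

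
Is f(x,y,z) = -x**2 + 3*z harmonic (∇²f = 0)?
No, ∇²f = -2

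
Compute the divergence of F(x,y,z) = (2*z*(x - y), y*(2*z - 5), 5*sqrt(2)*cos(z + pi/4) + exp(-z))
4*z - 5*sqrt(2)*sin(z + pi/4) - 5 - exp(-z)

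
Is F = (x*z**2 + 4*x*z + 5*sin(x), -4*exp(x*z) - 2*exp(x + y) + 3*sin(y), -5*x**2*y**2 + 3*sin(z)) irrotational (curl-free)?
No, ∇×F = (2*x*(-5*x*y + 2*exp(x*z)), 2*x*(5*y**2 + z + 2), -4*z*exp(x*z) - 2*exp(x + y))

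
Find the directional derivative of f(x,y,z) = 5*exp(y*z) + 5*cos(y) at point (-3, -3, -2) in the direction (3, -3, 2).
-15*sqrt(22)*sin(3)/22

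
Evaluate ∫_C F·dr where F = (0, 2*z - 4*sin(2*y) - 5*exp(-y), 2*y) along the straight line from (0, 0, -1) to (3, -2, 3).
-19 + 2*cos(4) + 5*exp(2)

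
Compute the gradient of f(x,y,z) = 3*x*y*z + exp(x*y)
(y*(3*z + exp(x*y)), x*(3*z + exp(x*y)), 3*x*y)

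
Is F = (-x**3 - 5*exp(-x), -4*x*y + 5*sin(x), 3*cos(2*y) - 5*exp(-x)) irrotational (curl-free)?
No, ∇×F = (-6*sin(2*y), -5*exp(-x), -4*y + 5*cos(x))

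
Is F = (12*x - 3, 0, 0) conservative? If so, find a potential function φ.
Yes, F is conservative. φ = 3*x*(2*x - 1)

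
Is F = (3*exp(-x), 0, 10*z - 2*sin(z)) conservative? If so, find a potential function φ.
Yes, F is conservative. φ = 5*z**2 + 2*cos(z) - 3*exp(-x)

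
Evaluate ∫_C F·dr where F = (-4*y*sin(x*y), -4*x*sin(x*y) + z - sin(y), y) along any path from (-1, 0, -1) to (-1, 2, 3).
5*cos(2) + 1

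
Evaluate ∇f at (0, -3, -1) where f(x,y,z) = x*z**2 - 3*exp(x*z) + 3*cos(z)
(4, 0, 3*sin(1))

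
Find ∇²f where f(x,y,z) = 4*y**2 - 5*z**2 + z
-2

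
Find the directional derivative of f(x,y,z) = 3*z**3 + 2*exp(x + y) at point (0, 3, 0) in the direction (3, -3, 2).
0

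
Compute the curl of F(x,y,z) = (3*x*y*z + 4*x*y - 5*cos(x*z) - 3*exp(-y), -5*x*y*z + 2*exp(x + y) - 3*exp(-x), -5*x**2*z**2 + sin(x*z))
(5*x*y, 3*x*y + 10*x*z**2 + 5*x*sin(x*z) - z*cos(x*z), -3*x*z - 4*x - 5*y*z + 2*exp(x + y) - 3*exp(-y) + 3*exp(-x))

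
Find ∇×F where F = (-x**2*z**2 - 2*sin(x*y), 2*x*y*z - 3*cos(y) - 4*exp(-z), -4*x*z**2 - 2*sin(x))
(-2*x*y - 4*exp(-z), -2*x**2*z + 4*z**2 + 2*cos(x), 2*x*cos(x*y) + 2*y*z)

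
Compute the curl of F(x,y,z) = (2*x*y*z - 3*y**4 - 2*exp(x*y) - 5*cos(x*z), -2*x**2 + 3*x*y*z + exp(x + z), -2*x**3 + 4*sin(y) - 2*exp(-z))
(-3*x*y - exp(x + z) + 4*cos(y), x*(6*x + 2*y + 5*sin(x*z)), -2*x*z + 2*x*exp(x*y) - 4*x + 12*y**3 + 3*y*z + exp(x + z))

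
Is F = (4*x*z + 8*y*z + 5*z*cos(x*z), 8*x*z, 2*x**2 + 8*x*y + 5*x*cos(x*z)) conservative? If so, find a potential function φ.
Yes, F is conservative. φ = 2*x**2*z + 8*x*y*z + 5*sin(x*z)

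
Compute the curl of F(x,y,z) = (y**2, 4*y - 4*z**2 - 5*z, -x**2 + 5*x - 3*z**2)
(8*z + 5, 2*x - 5, -2*y)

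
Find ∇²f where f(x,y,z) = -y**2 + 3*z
-2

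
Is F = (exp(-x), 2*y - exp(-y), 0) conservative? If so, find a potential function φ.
Yes, F is conservative. φ = y**2 + exp(-y) - exp(-x)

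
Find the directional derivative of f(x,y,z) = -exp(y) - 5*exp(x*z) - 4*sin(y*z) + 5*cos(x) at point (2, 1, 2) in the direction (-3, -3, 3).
sqrt(3)*(4*cos(2) + E + 5*sin(2))/3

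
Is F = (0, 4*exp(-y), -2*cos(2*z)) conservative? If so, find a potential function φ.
Yes, F is conservative. φ = -sin(2*z) - 4*exp(-y)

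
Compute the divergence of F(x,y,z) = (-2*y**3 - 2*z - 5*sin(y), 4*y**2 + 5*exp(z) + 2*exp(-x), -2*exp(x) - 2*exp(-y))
8*y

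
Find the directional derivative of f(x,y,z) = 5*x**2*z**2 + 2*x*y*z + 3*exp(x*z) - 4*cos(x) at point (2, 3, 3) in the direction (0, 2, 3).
6*sqrt(13)*(70 + 3*exp(6))/13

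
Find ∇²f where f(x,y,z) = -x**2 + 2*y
-2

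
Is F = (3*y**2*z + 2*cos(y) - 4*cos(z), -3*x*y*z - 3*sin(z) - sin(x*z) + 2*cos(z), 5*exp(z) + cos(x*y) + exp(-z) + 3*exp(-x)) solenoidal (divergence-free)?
No, ∇·F = -3*x*z + 5*exp(z) - exp(-z)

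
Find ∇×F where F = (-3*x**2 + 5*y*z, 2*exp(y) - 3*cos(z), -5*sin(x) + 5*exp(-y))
(-3*sin(z) - 5*exp(-y), 5*y + 5*cos(x), -5*z)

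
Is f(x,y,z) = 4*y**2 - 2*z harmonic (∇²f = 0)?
No, ∇²f = 8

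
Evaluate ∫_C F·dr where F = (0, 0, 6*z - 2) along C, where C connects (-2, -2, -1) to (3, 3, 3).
16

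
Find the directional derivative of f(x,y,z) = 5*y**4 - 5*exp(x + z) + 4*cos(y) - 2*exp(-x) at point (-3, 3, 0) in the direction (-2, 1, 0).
2*sqrt(5)*(-2*exp(6) + 5 + 2*(135 - sin(3))*exp(3))*exp(-3)/5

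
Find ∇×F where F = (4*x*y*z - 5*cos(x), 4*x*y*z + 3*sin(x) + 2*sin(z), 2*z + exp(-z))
(-4*x*y - 2*cos(z), 4*x*y, -4*x*z + 4*y*z + 3*cos(x))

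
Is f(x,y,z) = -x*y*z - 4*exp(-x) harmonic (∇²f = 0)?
No, ∇²f = -4*exp(-x)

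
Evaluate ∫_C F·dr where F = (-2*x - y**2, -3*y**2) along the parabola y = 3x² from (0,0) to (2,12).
-8948/5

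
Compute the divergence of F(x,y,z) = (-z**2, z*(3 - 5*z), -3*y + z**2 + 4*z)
2*z + 4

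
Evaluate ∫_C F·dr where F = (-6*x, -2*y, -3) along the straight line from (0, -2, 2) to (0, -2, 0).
6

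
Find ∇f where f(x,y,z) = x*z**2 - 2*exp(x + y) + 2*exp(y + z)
(z**2 - 2*exp(x + y), -2*exp(x + y) + 2*exp(y + z), 2*x*z + 2*exp(y + z))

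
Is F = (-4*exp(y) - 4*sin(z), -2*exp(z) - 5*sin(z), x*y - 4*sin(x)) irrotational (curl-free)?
No, ∇×F = (x + 2*exp(z) + 5*cos(z), -y + 4*cos(x) - 4*cos(z), 4*exp(y))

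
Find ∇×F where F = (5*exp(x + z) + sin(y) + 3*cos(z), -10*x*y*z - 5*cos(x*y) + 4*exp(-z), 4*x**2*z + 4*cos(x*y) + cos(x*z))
(10*x*y - 4*x*sin(x*y) + 4*exp(-z), -8*x*z + 4*y*sin(x*y) + z*sin(x*z) + 5*exp(x + z) - 3*sin(z), -10*y*z + 5*y*sin(x*y) - cos(y))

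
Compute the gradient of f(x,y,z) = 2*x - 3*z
(2, 0, -3)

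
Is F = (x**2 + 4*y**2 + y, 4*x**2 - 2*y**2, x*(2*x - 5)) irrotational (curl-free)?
No, ∇×F = (0, 5 - 4*x, 8*x - 8*y - 1)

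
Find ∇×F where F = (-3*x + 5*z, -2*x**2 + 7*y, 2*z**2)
(0, 5, -4*x)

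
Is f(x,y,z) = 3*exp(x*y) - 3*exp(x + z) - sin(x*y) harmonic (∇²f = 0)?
No, ∇²f = x**2*(3*exp(x*y) + sin(x*y)) + 3*y**2*exp(x*y) + y**2*sin(x*y) - 6*exp(x + z)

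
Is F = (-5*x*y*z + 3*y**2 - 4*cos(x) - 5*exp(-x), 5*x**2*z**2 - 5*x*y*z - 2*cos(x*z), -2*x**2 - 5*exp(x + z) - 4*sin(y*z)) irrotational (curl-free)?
No, ∇×F = (-10*x**2*z + 5*x*y - 2*x*sin(x*z) - 4*z*cos(y*z), -5*x*y + 4*x + 5*exp(x + z), 10*x*z**2 + 5*x*z - 5*y*z - 6*y + 2*z*sin(x*z))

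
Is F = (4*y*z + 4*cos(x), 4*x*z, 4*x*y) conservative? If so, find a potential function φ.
Yes, F is conservative. φ = 4*x*y*z + 4*sin(x)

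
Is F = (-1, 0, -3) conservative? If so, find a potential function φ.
Yes, F is conservative. φ = -x - 3*z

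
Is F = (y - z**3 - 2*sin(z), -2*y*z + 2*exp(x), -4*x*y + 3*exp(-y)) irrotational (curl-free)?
No, ∇×F = (-4*x + 2*y - 3*exp(-y), 4*y - 3*z**2 - 2*cos(z), 2*exp(x) - 1)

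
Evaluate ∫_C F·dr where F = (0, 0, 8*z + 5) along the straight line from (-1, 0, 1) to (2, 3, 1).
0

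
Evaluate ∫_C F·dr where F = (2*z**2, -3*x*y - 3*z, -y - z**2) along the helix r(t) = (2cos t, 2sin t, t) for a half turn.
-4*pi**2 - pi**3/3 + 8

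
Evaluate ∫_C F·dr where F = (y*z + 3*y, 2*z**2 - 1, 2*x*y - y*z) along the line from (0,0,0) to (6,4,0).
32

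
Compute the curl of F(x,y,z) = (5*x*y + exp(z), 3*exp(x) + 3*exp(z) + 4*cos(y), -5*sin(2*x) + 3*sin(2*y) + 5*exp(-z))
(-3*exp(z) + 6*cos(2*y), exp(z) + 10*cos(2*x), -5*x + 3*exp(x))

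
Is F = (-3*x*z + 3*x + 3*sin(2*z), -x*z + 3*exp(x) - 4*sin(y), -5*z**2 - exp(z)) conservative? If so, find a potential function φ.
No, ∇×F = (x, -3*x + 6*cos(2*z), -z + 3*exp(x)) ≠ 0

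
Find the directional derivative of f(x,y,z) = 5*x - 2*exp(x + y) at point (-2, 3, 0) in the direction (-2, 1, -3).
sqrt(14)*(-5 + E)/7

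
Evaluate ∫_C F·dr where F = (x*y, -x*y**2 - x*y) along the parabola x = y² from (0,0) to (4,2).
12/5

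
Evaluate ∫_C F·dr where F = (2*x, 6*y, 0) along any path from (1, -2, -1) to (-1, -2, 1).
0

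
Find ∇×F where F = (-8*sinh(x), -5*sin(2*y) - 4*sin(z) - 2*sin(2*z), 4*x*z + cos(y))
(-sin(y) + 4*cos(z) + 4*cos(2*z), -4*z, 0)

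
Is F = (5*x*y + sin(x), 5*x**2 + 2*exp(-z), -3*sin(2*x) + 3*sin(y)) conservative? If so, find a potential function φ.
No, ∇×F = (3*cos(y) + 2*exp(-z), 6*cos(2*x), 5*x) ≠ 0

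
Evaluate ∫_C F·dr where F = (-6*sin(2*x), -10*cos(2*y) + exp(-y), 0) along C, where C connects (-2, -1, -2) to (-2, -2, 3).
-exp(2) - 5*sin(2) + 5*sin(4) + E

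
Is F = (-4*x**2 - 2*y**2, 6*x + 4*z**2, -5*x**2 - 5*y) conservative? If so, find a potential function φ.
No, ∇×F = (-8*z - 5, 10*x, 4*y + 6) ≠ 0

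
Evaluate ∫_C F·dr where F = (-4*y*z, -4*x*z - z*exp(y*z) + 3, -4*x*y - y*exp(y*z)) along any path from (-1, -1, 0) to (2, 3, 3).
-exp(9) - 59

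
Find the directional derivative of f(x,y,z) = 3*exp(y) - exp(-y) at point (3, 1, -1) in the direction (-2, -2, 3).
2*sqrt(17)*(-3*exp(2) - 1)*exp(-1)/17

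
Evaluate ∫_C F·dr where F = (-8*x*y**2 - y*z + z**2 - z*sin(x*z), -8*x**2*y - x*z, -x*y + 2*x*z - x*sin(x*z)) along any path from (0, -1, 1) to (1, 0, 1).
cos(1)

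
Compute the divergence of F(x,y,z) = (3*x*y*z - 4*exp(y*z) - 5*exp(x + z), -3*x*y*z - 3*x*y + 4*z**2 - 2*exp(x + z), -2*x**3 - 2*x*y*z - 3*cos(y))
-2*x*y - 3*x*z - 3*x + 3*y*z - 5*exp(x + z)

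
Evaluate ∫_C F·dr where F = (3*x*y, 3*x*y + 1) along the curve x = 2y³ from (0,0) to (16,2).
24454/35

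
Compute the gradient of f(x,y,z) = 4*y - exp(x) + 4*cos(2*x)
(-exp(x) - 8*sin(2*x), 4, 0)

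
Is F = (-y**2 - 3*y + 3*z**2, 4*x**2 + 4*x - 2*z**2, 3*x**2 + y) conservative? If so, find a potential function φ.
No, ∇×F = (4*z + 1, -6*x + 6*z, 8*x + 2*y + 7) ≠ 0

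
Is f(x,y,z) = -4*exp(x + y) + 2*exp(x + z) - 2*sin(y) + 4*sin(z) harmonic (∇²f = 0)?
No, ∇²f = -8*exp(x + y) + 4*exp(x + z) + 2*sin(y) - 4*sin(z)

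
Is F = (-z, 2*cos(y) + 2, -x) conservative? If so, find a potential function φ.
Yes, F is conservative. φ = -x*z + 2*y + 2*sin(y)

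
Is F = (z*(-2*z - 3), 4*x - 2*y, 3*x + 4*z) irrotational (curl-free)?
No, ∇×F = (0, -4*z - 6, 4)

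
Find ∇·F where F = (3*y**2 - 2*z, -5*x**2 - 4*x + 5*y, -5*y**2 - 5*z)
0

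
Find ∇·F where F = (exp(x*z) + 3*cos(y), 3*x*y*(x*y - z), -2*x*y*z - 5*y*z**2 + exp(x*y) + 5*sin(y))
6*x**2*y - 2*x*y - 3*x*z - 10*y*z + z*exp(x*z)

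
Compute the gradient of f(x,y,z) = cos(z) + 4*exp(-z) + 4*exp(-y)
(0, -4*exp(-y), -sin(z) - 4*exp(-z))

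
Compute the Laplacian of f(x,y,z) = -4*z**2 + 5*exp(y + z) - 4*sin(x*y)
4*x**2*sin(x*y) + 4*y**2*sin(x*y) + 10*exp(y + z) - 8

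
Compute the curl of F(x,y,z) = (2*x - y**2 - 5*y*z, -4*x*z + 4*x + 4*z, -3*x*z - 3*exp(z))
(4*x - 4, -5*y + 3*z, 2*y + z + 4)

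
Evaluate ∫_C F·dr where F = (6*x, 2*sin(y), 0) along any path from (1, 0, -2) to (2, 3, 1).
11 - 2*cos(3)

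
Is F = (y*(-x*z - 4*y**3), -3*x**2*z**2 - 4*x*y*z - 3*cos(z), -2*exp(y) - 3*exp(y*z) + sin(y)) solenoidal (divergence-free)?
No, ∇·F = -4*x*z - y*z - 3*y*exp(y*z)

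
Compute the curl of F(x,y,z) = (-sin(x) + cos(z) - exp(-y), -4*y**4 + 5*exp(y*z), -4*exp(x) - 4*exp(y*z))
((-5*y - 4*z)*exp(y*z), 4*exp(x) - sin(z), -exp(-y))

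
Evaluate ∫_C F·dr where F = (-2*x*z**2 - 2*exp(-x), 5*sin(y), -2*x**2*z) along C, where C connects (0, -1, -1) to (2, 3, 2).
-18 + 2*exp(-2) + 5*cos(1) - 5*cos(3)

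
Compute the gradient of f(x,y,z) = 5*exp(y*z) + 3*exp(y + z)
(0, 5*z*exp(y*z) + 3*exp(y + z), 5*y*exp(y*z) + 3*exp(y + z))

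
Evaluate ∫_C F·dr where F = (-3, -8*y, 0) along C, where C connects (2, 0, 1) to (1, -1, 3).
-1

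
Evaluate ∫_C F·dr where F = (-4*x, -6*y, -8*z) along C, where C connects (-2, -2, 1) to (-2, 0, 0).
16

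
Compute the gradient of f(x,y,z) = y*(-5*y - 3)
(0, -10*y - 3, 0)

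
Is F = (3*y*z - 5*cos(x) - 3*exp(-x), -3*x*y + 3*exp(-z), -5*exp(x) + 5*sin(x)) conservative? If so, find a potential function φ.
No, ∇×F = (3*exp(-z), 3*y + 5*exp(x) - 5*cos(x), -3*y - 3*z) ≠ 0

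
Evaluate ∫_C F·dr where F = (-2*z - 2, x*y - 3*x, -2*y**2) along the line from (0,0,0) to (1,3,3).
-49/2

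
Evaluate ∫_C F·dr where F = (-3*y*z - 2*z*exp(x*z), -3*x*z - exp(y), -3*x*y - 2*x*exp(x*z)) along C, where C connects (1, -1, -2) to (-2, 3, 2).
-exp(3) - 2*exp(-4) + 2*exp(-2) + exp(-1) + 42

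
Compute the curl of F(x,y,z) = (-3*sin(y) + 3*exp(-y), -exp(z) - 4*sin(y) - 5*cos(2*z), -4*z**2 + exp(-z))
(exp(z) - 10*sin(2*z), 0, 3*cos(y) + 3*exp(-y))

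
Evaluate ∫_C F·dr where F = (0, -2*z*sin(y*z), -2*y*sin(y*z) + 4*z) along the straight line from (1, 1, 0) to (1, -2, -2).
2*cos(4) + 6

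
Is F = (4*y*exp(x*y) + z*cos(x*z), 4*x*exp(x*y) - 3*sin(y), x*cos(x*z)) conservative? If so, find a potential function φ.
Yes, F is conservative. φ = 4*exp(x*y) + sin(x*z) + 3*cos(y)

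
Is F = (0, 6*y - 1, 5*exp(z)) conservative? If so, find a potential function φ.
Yes, F is conservative. φ = 3*y**2 - y + 5*exp(z)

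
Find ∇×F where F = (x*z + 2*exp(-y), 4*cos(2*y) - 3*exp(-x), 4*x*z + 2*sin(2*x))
(0, x - 4*z - 4*cos(2*x), 2*exp(-y) + 3*exp(-x))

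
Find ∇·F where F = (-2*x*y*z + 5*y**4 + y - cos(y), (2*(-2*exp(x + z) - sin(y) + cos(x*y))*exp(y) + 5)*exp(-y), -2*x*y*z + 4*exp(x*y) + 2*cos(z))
-2*x*y - 2*x*sin(x*y) - 2*y*z - 2*sin(z) - 2*cos(y) - 5*exp(-y)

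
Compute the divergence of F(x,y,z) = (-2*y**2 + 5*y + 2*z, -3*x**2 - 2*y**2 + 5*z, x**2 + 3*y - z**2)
-4*y - 2*z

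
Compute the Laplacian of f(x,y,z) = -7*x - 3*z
0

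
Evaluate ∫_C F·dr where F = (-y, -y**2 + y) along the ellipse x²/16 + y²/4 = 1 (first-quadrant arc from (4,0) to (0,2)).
-2/3 + 2*pi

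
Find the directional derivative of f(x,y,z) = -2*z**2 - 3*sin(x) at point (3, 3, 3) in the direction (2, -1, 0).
-6*sqrt(5)*cos(3)/5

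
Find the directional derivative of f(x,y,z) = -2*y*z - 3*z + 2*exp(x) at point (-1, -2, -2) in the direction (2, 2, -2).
sqrt(3)*(2/3 + E)*exp(-1)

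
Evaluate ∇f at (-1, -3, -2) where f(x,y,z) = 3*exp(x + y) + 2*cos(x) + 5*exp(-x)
(-5*E + 3*exp(-4) + 2*sin(1), 3*exp(-4), 0)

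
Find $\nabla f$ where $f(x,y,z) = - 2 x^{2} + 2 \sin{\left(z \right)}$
(-4*x, 0, 2*cos(z))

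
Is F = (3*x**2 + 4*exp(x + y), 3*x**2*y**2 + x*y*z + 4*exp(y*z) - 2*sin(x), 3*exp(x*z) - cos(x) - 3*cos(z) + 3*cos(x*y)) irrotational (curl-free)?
No, ∇×F = (-x*y - 3*x*sin(x*y) - 4*y*exp(y*z), 3*y*sin(x*y) - 3*z*exp(x*z) - sin(x), 6*x*y**2 + y*z - 4*exp(x + y) - 2*cos(x))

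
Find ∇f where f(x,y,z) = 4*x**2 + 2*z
(8*x, 0, 2)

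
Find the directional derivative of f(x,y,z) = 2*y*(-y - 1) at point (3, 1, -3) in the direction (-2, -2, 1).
4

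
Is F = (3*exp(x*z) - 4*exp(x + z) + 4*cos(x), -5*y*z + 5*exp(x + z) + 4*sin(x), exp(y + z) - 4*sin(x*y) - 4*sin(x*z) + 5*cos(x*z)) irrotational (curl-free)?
No, ∇×F = (-4*x*cos(x*y) + 5*y - 5*exp(x + z) + exp(y + z), 3*x*exp(x*z) + 4*y*cos(x*y) + 5*z*sin(x*z) + 4*z*cos(x*z) - 4*exp(x + z), 5*exp(x + z) + 4*cos(x))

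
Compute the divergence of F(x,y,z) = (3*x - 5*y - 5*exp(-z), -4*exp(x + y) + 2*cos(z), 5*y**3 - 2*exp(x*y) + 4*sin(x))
3 - 4*exp(x + y)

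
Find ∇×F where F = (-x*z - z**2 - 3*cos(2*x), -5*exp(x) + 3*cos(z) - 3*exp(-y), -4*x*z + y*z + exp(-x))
(z + 3*sin(z), -x + 2*z + exp(-x), -5*exp(x))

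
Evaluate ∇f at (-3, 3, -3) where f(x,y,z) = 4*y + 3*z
(0, 4, 3)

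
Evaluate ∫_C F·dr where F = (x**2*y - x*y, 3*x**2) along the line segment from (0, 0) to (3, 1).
51/4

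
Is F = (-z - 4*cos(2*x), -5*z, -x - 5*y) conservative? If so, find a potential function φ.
Yes, F is conservative. φ = -x*z - 5*y*z - 2*sin(2*x)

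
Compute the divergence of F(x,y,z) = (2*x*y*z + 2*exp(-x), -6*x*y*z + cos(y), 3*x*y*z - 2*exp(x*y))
3*x*y - 6*x*z + 2*y*z - sin(y) - 2*exp(-x)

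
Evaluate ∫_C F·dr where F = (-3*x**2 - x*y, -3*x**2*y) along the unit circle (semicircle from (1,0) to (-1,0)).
2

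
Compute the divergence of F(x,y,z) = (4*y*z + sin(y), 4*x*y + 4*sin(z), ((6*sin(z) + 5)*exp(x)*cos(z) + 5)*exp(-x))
4*x - 5*sin(z) + 6*cos(2*z)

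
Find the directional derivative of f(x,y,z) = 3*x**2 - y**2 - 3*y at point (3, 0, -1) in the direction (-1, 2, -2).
-8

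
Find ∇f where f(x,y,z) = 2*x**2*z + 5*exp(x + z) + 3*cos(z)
(4*x*z + 5*exp(x + z), 0, 2*x**2 + 5*exp(x + z) - 3*sin(z))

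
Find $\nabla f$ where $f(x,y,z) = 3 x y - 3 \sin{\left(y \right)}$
(3*y, 3*x - 3*cos(y), 0)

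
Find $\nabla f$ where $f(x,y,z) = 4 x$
(4, 0, 0)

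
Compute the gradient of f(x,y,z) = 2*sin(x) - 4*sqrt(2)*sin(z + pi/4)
(2*cos(x), 0, -4*sqrt(2)*cos(z + pi/4))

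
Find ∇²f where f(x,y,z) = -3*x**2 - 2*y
-6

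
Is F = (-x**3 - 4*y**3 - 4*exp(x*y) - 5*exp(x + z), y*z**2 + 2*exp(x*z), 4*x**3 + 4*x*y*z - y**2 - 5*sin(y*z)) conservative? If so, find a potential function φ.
No, ∇×F = (4*x*z - 2*x*exp(x*z) - 2*y*z - 2*y - 5*z*cos(y*z), -12*x**2 - 4*y*z - 5*exp(x + z), 4*x*exp(x*y) + 12*y**2 + 2*z*exp(x*z)) ≠ 0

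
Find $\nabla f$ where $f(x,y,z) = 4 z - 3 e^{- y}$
(0, 3*exp(-y), 4)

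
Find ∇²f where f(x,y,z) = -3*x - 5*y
0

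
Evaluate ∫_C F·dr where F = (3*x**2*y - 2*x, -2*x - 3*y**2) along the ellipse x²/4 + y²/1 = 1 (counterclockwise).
-10*pi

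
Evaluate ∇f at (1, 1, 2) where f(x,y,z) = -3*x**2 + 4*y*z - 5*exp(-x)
(-6 + 5*exp(-1), 8, 4)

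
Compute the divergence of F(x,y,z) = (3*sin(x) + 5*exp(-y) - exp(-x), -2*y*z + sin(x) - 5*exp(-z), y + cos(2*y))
-2*z + 3*cos(x) + exp(-x)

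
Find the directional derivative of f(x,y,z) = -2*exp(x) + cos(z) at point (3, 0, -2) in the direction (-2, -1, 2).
2*sin(2)/3 + 4*exp(3)/3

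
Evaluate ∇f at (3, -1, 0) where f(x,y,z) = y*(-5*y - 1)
(0, 9, 0)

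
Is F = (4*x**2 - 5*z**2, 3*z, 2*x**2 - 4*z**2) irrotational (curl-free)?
No, ∇×F = (-3, -4*x - 10*z, 0)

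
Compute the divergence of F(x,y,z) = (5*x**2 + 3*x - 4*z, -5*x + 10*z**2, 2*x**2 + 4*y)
10*x + 3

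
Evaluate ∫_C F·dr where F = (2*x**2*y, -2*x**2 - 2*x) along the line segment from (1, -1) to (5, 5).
304/3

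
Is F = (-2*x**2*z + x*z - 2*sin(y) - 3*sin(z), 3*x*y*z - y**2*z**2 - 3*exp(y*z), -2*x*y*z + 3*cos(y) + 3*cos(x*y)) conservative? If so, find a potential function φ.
No, ∇×F = (-3*x*y - 2*x*z - 3*x*sin(x*y) + 2*y**2*z + 3*y*exp(y*z) - 3*sin(y), -2*x**2 + x + 2*y*z + 3*y*sin(x*y) - 3*cos(z), 3*y*z + 2*cos(y)) ≠ 0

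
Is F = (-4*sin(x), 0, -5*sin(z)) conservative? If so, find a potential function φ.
Yes, F is conservative. φ = 4*cos(x) + 5*cos(z)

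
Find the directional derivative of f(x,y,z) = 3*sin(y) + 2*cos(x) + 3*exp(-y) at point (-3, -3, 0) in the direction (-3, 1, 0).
3*sqrt(10)*(-exp(3) + cos(3) - 2*sin(3))/10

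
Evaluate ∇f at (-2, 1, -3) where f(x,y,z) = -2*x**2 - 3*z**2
(8, 0, 18)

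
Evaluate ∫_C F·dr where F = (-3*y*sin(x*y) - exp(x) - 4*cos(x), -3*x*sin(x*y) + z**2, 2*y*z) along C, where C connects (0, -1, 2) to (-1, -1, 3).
-7 - exp(-1) + 3*cos(1) + 4*sin(1)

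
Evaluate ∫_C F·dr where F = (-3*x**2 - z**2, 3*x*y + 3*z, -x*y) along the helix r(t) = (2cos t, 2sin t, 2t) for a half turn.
-24 + 8*pi**2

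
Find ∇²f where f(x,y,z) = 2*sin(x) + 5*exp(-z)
-2*sin(x) + 5*exp(-z)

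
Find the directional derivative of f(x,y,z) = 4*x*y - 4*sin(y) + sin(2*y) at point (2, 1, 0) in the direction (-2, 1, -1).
sqrt(6)*(-2*cos(1) + cos(2))/3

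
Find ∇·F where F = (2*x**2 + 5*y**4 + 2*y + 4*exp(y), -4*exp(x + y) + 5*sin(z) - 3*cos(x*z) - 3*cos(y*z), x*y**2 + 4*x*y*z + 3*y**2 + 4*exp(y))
4*x*y + 4*x + 3*z*sin(y*z) - 4*exp(x + y)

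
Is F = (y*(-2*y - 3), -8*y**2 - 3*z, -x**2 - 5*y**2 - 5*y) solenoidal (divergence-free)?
No, ∇·F = -16*y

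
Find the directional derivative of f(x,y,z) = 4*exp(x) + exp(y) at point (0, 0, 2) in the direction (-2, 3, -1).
-5*sqrt(14)/14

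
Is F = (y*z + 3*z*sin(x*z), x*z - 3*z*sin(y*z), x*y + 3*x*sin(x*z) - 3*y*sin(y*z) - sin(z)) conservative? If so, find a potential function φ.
Yes, F is conservative. φ = x*y*z + cos(z) - 3*cos(x*z) + 3*cos(y*z)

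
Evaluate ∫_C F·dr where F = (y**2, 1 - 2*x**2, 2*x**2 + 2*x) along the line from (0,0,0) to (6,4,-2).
-120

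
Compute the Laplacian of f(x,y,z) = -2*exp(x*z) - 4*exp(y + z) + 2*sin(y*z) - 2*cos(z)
-2*x**2*exp(x*z) - 2*y**2*sin(y*z) - 2*z**2*exp(x*z) - 2*z**2*sin(y*z) - 8*exp(y + z) + 2*cos(z)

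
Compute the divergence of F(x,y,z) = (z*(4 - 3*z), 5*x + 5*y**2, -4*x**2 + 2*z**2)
10*y + 4*z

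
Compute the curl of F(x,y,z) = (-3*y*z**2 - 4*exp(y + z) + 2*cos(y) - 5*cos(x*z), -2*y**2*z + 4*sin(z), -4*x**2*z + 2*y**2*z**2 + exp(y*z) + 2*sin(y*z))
(2*y**2 + 4*y*z**2 + z*exp(y*z) + 2*z*cos(y*z) - 4*cos(z), 8*x*z + 5*x*sin(x*z) - 6*y*z - 4*exp(y + z), 3*z**2 + 4*exp(y + z) + 2*sin(y))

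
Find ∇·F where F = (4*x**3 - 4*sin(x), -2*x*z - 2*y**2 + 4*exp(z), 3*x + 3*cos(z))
12*x**2 - 4*y - 3*sin(z) - 4*cos(x)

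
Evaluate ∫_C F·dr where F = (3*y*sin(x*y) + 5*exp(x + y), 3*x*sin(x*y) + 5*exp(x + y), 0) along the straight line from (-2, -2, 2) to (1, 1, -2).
3*cos(4) - 3*cos(1) - 5*exp(-4) + 5*exp(2)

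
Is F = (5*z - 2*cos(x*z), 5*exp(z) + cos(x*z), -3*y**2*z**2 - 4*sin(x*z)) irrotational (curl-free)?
No, ∇×F = (x*sin(x*z) - 6*y*z**2 - 5*exp(z), 2*x*sin(x*z) + 4*z*cos(x*z) + 5, -z*sin(x*z))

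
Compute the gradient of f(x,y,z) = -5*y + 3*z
(0, -5, 3)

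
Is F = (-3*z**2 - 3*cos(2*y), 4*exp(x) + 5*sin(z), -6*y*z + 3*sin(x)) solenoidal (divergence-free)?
No, ∇·F = -6*y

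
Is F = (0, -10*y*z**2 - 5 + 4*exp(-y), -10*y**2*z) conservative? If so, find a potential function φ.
Yes, F is conservative. φ = -5*y**2*z**2 - 5*y - 4*exp(-y)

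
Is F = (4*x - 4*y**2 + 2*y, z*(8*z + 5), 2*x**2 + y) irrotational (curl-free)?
No, ∇×F = (-16*z - 4, -4*x, 8*y - 2)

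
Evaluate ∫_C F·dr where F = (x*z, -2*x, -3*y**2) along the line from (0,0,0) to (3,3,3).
-27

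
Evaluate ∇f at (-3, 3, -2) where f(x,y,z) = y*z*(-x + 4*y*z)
(6, 90, -135)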